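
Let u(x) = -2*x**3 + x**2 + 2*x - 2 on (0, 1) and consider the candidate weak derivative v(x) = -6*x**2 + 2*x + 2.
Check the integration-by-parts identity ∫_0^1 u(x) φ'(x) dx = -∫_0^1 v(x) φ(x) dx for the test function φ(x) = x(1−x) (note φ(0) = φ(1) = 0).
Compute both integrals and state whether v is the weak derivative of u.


LHS = -1/5, RHS = -1/5. Yes, v = u' weakly.

u(x) = -2*x**3 + x**2 + 2*x - 2, classical derivative u'(x) = -6*x**2 + 2*x + 2.
φ(x) = x(1−x), so φ'(x) = 1 - 2*x.
Note φ(0) = φ(1) = 0, so the boundary term u·φ vanishes.
LHS = ∫_0^1 u(x) φ'(x) dx = ∫_0^1 (4*x^4 - 4*x^3 - 3*x^2 + 6*x - 2) dx. Term by term:
  ∫_0^1 4*x^4 dx = 4/5;  ∫_0^1 -4*x^3 dx = -1;  ∫_0^1 -3*x^2 dx = -1;
  ∫_0^1 6*x dx = 3;  ∫_0^1 -2 dx = -2.
Sum: 4/5 − 1 − 1 + 3 − 2 = -1/5.
So LHS = -1/5.
∫_0^1 v(x) φ(x) dx = ∫_0^1 (6*x^4 - 8*x^3 + 2*x) dx. Term by term:
  ∫_0^1 6*x^4 dx = 6/5;  ∫_0^1 -8*x^3 dx = -2;  ∫_0^1 2*x dx = 1.
Sum: 6/5 − 2 + 1 = 1/5.
So RHS = -∫_0^1 v(x) φ(x) dx = -1/5.
LHS = RHS, so the identity holds for this test φ.
Moreover u is smooth here and v(x) = u'(x) = -6*x**2 + 2*x + 2 pointwise, so the identity holds for every test function. Hence v is the weak derivative of u.


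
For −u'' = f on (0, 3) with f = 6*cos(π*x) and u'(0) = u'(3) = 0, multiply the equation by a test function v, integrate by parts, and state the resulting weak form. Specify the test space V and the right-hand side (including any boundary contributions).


V = H^1(0, 3) (no boundary constraint on v; u is determined up to an additive constant); weak form: ∫_0^3 u'v' dx = ∫_0^3 (6*cos(π*x)) v dx for all v ∈ V.

Multiply both sides by a test function v and integrate from 0 to 3:
  ∫_0^3 −u''(x) v(x) dx = ∫_0^3 f(x) v(x) dx.
Integrate the LHS by parts once:
  ∫_0^3 −u'' v dx = −[u'(x) v(x)]_0^3 + ∫_0^3 u'(x) v'(x) dx.
Thus ∫_0^3 u'(x) v'(x) dx = ∫_0^3 f(x) v(x) dx + [u'(x) v(x)]_0^3.
Choose V so that boundary terms are either known or forced to vanish.
u has homogeneous Neumann: u'(0) = u'(3) = 0. So [u' v]_0^3 = 0·v(3) − 0·v(0) = 0 for any v; take V = H^1(0, 3).
Weak formulation: find u (satisfying any essential BC) such that ∫_0^3 u'(x) v'(x) dx = ∫_0^3 f v dx for all v ∈ V (homogeneous Neumann, so boundary terms vanish).
Substituting f(x) = 6*cos(π*x), the right-hand side is ∫_0^3 (6*cos(π*x)) v dx.
Compatibility check (pure Neumann): taking v ≡ 1 ∈ V gives 0 = ∫_0^3 f dx + (0) − (0), i.e. ∫_0^3 f dx must equal u'(0) − u'(3) = 0. Indeed ∫_0^3 (6*cos(π*x)) dx = 0, so the data are compatible. The solution is then unique only up to an additive constant (fix it e.g. by requiring ∫_0^3 u dx = 0).


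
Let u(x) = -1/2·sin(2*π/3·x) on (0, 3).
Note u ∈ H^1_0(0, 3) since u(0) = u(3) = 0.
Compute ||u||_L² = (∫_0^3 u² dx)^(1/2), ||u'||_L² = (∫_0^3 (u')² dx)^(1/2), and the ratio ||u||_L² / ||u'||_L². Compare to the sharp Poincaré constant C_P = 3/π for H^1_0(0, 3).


||u||_L² / ||u'||_L² = 3/(2*π) < C_P = 3/π.

u(x) = -1/2·sin(2*π/3·x), so u'(x) = -π*cos(2*π*x/3)/3.
Writing u(x) = A·sin(kπx/L) with A = -1/2 and k = 2, use ∫_0^L sin²(kπx/L) dx = L/2 and ∫_0^L cos²(kπx/L) dx = L/2.
u² = 1/4·sin²(2*π/3·x) and (u')² = π^2/9·cos²(2*π/3·x), and each of sin², cos² integrates to L/2 = 3/2 over (0, 3).
∫_0^3 u² dx = 3/8, so ||u||_L² = sqrt(6)/4.
∫_0^3 (u')² dx = π^2/6, so ||u'||_L² = sqrt(6)*π/6.
Ratio ||u||_L² / ||u'||_L² = 3/(2*π).
Sharp Poincaré constant on H^1_0(0, 3) is C_P = L/π = 3/π, achieved by sin(π/3·x).
This is the k = 2 harmonic; the ratio L/(kπ) is strictly less than C_P = L/π, consistent with the sharp inequality ||u||_L² ≤ C_P ||u'||_L².


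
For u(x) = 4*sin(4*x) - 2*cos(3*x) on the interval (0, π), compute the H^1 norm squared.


||u||_{H^1(0,π)}^2 = -1280/7 + 156*π

u'(x) = 6*sin(3*x) + 16*cos(4*x).
Expand u² and (u')² and integrate term by term on (0, π), using: for integers n ≥ 1, ∫_0^π sin²(nx) dx = ∫_0^π cos²(nx) dx = π/2; for n ≠ n', ∫_0^π sin(nx)sin(n'x) dx = ∫_0^π cos(nx)cos(n'x) dx = 0; and by product-to-sum, ∫_0^π sin(nx)cos(n'x) dx = ½∫_0^π [sin((n+n')x) + sin((n−n')x)] dx, which is 0 when n+n' is even and 2n/(n²−n'²) when n+n' is odd (it need not vanish on (0, π)).
  u² squared terms: (-2)²·∫cos(3x)² dx = 4·π/2 = 2*π;  (4)²·∫sin(4x)² dx = 16·π/2 = 8*π.
  u² cross terms: 2·(-2)·(4)·∫cos(3x)·sin(4x) dx = -16·(8/7) = -128/7.
  So ∫_0^π u² dx = 2*π + 8*π − 128/7 = -128/7 + 10*π.
  (u')² squared terms: (6)²·∫sin(3x)² dx = 36·π/2 = 18*π;  (16)²·∫cos(4x)² dx = 256·π/2 = 128*π.
  (u')² cross terms: 2·(6)·(16)·∫sin(3x)·cos(4x) dx = 192·(-6/7) = -1152/7.
  So ∫_0^π (u')² dx = 18*π + 128*π − 1152/7 = -1152/7 + 146*π.
||u||_{H^1}^2 = (-128/7 + 10*π) + (-1152/7 + 146*π) = -1280/7 + 156*π.


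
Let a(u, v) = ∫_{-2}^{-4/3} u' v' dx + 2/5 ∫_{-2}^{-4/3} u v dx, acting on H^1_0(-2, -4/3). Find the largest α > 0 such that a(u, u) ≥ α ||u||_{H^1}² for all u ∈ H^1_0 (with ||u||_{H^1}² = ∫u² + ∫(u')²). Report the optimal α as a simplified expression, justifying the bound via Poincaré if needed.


α = (8 + 45*π^2)/(5*(4 + 9*π^2))

Coercivity of a(·,·) on H^1_0(-2, -4/3) means a(u, u) ≥ α ||u||_{H^1}² for every u ∈ H^1_0.
The interval has length L = 2/3, and Poincaré/coercivity depend only on L. Here a(u, u) = ∫(u')² + (2/5)·∫u².
Here 0 < c = 2/5 < 1. The condition a(u,u) ≥ α||u||_{H^1}² reads (1−α)∫(u')² ≥ (α−c)∫u². Any admissible α is ≤ 1 (rapidly oscillating u have ∫u²/∫(u')² → 0), and α = 1 would force 0 ≥ (1−c)∫u², impossible since c < 1; so 1−α > 0. By the sharp Poincaré inequality on H^1_0 of an interval of length L, ∫(u')² ≥ (π/L)²∫u² with equality for the first sine mode sin(π(x−x₀)/L) (x₀ the left endpoint), so the inequality holds for all u iff (1−α)(π/L)² ≥ α − c, i.e. α ≤ ((π/L)² + c)/((π/L)² + 1) = (1 + c(L/π)²)/(1 + (L/π)²). With (π/L)² = 9*π^2/4 and c = 2/5, the largest admissible constant is α = ((π/L)² + c)/((π/L)² + 1).
Simplifying, α = (8 + 45*π^2)/(5*(4 + 9*π^2)).


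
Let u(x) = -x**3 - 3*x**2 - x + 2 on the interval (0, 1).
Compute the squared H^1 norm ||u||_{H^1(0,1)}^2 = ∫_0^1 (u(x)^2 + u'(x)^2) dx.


||u||_{H^1}^2 = 1427/42

The H^1 norm (squared) on an interval (0, L) is
  ||u||_{H^1}^2 = ∫_0^L u(x)^2 dx + ∫_0^L u'(x)^2 dx.
Compute u'(x) = -3*x**2 - 6*x - 1.
Then u(x)^2 = x**6 + 6*x**5 + 11*x**4 + 2*x**3 - 11*x**2 - 4*x + 4 and u'(x)^2 = 9*x**4 + 36*x**3 + 42*x**2 + 12*x + 1.
Integrate each monomial from 0 to 1 using ∫_0^1 c·x^n dx = c·1^(n+1)/(n+1):
  ∫_0^1 u(x)^2 dx = ∫_0^1 (x^6 + 6*x^5 + 11*x^4 + 2*x^3 - 11*x^2 - 4*x + 4) dx. Term by term:
    ∫_0^1 x^6 dx = 1/7;  ∫_0^1 6*x^5 dx = 1;  ∫_0^1 11*x^4 dx = 11/5;
    ∫_0^1 2*x^3 dx = 1/2;  ∫_0^1 -11*x^2 dx = -11/3;  ∫_0^1 -4*x dx = -2;
    ∫_0^1 4 dx = 4.
  Sum: 1/7 + 1 + 11/5 + 1/2 − 11/3 − 2 + 4 = 457/210.
  ∫_0^1 u'(x)^2 dx = ∫_0^1 (9*x^4 + 36*x^3 + 42*x^2 + 12*x + 1) dx. Term by term:
    ∫_0^1 9*x^4 dx = 9/5;  ∫_0^1 36*x^3 dx = 9;  ∫_0^1 42*x^2 dx = 14;
    ∫_0^1 12*x dx = 6;  ∫_0^1 1 dx = 1.
  Sum: 9/5 + 9 + 14 + 6 + 1 = 159/5.
Adding: ||u||_{H^1}^2 = 457/210 + 159/5 = 1427/42.


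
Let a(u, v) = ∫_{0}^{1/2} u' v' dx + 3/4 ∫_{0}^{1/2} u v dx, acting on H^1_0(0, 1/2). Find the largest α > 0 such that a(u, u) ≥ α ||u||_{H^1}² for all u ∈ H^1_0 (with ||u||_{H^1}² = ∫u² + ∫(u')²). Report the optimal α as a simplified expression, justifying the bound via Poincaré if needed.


α = (3 + 16*π^2)/(4*(1 + 4*π^2))

Coercivity of a(·,·) on H^1_0(0, 1/2) means a(u, u) ≥ α ||u||_{H^1}² for every u ∈ H^1_0.
The interval has length L = 1/2, and Poincaré/coercivity depend only on L. Here a(u, u) = ∫(u')² + (3/4)·∫u².
Here 0 < c = 3/4 < 1. The condition a(u,u) ≥ α||u||_{H^1}² reads (1−α)∫(u')² ≥ (α−c)∫u². Any admissible α is ≤ 1 (rapidly oscillating u have ∫u²/∫(u')² → 0), and α = 1 would force 0 ≥ (1−c)∫u², impossible since c < 1; so 1−α > 0. By the sharp Poincaré inequality on H^1_0 of an interval of length L, ∫(u')² ≥ (π/L)²∫u² with equality for the first sine mode sin(π(x−x₀)/L) (x₀ the left endpoint), so the inequality holds for all u iff (1−α)(π/L)² ≥ α − c, i.e. α ≤ ((π/L)² + c)/((π/L)² + 1) = (1 + c(L/π)²)/(1 + (L/π)²). With (π/L)² = 4*π^2 and c = 3/4, the largest admissible constant is α = ((π/L)² + c)/((π/L)² + 1).
Simplifying, α = (3 + 16*π^2)/(4*(1 + 4*π^2)).


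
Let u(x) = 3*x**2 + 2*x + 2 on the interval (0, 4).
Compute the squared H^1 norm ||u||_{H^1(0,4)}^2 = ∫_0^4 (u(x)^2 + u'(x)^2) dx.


||u||_{H^1}^2 = 60128/15

The H^1 norm (squared) on an interval (0, L) is
  ||u||_{H^1}^2 = ∫_0^L u(x)^2 dx + ∫_0^L u'(x)^2 dx.
Compute u'(x) = 6*x + 2.
Then u(x)^2 = 9*x**4 + 12*x**3 + 16*x**2 + 8*x + 4 and u'(x)^2 = 36*x**2 + 24*x + 4.
Integrate each monomial from 0 to 4 using ∫_0^4 c·x^n dx = c·4^(n+1)/(n+1):
  ∫_0^4 u(x)^2 dx = ∫_0^4 (9*x^4 + 12*x^3 + 16*x^2 + 8*x + 4) dx. Term by term:
    ∫_0^4 9*x^4 dx = 9216/5;  ∫_0^4 12*x^3 dx = 768;  ∫_0^4 16*x^2 dx = 1024/3;
    ∫_0^4 8*x dx = 64;  ∫_0^4 4 dx = 16.
  Sum: 9216/5 + 768 + 1024/3 + 64 + 16 = 45488/15.
  ∫_0^4 u'(x)^2 dx = ∫_0^4 (36*x^2 + 24*x + 4) dx. Term by term:
    ∫_0^4 36*x^2 dx = 768;  ∫_0^4 24*x dx = 192;  ∫_0^4 4 dx = 16.
  Sum: 768 + 192 + 16 = 976.
Adding: ||u||_{H^1}^2 = 45488/15 + 976 = 60128/15.


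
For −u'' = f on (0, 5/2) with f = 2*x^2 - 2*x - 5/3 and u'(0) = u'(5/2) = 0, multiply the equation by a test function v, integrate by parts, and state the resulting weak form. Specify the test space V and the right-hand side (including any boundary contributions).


V = H^1(0, 5/2) (no boundary constraint on v; u is determined up to an additive constant); weak form: ∫_0^5/2 u'v' dx = ∫_0^5/2 (2*x^2 - 2*x - 5/3) v dx for all v ∈ V.

Multiply both sides by a test function v and integrate from 0 to 5/2:
  ∫_0^5/2 −u''(x) v(x) dx = ∫_0^5/2 f(x) v(x) dx.
Integrate the LHS by parts once:
  ∫_0^5/2 −u'' v dx = −[u'(x) v(x)]_0^5/2 + ∫_0^5/2 u'(x) v'(x) dx.
Thus ∫_0^5/2 u'(x) v'(x) dx = ∫_0^5/2 f(x) v(x) dx + [u'(x) v(x)]_0^5/2.
Choose V so that boundary terms are either known or forced to vanish.
u has homogeneous Neumann: u'(0) = u'(5/2) = 0. So [u' v]_0^5/2 = 0·v(5/2) − 0·v(0) = 0 for any v; take V = H^1(0, 5/2).
Weak formulation: find u (satisfying any essential BC) such that ∫_0^5/2 u'(x) v'(x) dx = ∫_0^5/2 f v dx for all v ∈ V (homogeneous Neumann, so boundary terms vanish).
Substituting f(x) = 2*x^2 - 2*x - 5/3, the right-hand side is ∫_0^5/2 (2*x^2 - 2*x - 5/3) v dx.
Compatibility check (pure Neumann): taking v ≡ 1 ∈ V gives 0 = ∫_0^5/2 f dx + (0) − (0), i.e. ∫_0^5/2 f dx must equal u'(0) − u'(5/2) = 0. Indeed ∫_0^5/2 (2*x^2 - 2*x - 5/3) dx = 0, so the data are compatible. The solution is then unique only up to an additive constant (fix it e.g. by requiring ∫_0^5/2 u dx = 0).


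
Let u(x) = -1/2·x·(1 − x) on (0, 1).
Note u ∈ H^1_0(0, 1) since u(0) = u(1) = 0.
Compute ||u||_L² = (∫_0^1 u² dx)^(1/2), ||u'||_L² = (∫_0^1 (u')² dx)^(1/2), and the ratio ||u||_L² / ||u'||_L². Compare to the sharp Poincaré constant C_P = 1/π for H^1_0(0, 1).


||u||_L² / ||u'||_L² = sqrt(10)/10 < C_P = 1/π.

u(x) = -1/2·x·(1 − x), so u'(x) = x - 1/2.
u(x) = -1/2·x·(1 − x) vanishes at x = 0 and x = 1, so u ∈ H^1_0(0, 1). Differentiate via the product rule and integrate the resulting polynomials term by term.
  ∫_0^1 u² dx = ∫_0^1 (x^4/4 - x^3/2 + x^2/4) dx. Term by term:
    ∫_0^1 x^4/4 dx = 1/20;  ∫_0^1 -x^3/2 dx = -1/8;  ∫_0^1 x^2/4 dx = 1/12.
  Sum: 1/20 − 1/8 + 1/12 = 1/120.
  ∫_0^1 (u')² dx = ∫_0^1 (x^2 - x + 1/4) dx. Term by term:
    ∫_0^1 x^2 dx = 1/3;  ∫_0^1 -x dx = -1/2;  ∫_0^1 1/4 dx = 1/4.
  Sum: 1/3 − 1/2 + 1/4 = 1/12.
∫_0^1 u² dx = 1/120, so ||u||_L² = sqrt(30)/60.
∫_0^1 (u')² dx = 1/12, so ||u'||_L² = sqrt(3)/6.
Ratio ||u||_L² / ||u'||_L² = sqrt(10)/10.
Sharp Poincaré constant on H^1_0(0, 1) is C_P = L/π = 1/π, achieved by sin(π·x).
A polynomial bump cannot attain the sharp Poincaré constant (only the first sine eigenfunction does), so the ratio is strictly less than C_P, consistent with ||u||_L² ≤ C_P ||u'||_L².


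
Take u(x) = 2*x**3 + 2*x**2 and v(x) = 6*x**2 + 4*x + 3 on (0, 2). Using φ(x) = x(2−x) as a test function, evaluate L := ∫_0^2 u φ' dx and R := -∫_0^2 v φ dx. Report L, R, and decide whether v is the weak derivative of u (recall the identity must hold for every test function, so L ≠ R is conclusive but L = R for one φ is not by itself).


LHS = -224/15, RHS = -284/15. No, v is not the weak derivative of u.

u(x) = 2*x**3 + 2*x**2, classical derivative u'(x) = 6*x**2 + 4*x.
φ(x) = x(2−x), so φ'(x) = 2 - 2*x.
Note φ(0) = φ(2) = 0, so the boundary term u·φ vanishes.
LHS = ∫_0^2 u(x) φ'(x) dx = ∫_0^2 (-4*x^4 + 4*x^2) dx. Term by term:
  ∫_0^2 -4*x^4 dx = -128/5;  ∫_0^2 4*x^2 dx = 32/3.
Sum: -128/5 + 32/3 = -224/15.
So LHS = -224/15.
∫_0^2 v(x) φ(x) dx = ∫_0^2 (-6*x^4 + 8*x^3 + 5*x^2 + 6*x) dx. Term by term:
  ∫_0^2 -6*x^4 dx = -192/5;  ∫_0^2 8*x^3 dx = 32;  ∫_0^2 5*x^2 dx = 40/3;
  ∫_0^2 6*x dx = 12.
Sum: -192/5 + 32 + 40/3 + 12 = 284/15.
So RHS = -∫_0^2 v(x) φ(x) dx = -284/15.
LHS − RHS = 4 ≠ 0, so the identity fails.
(For a valid weak derivative the identity must hold for EVERY test function, in particular this one. The failure shows v is NOT the weak derivative of u.)
Correct weak derivative would be u'(x) = 6*x**2 + 4*x.


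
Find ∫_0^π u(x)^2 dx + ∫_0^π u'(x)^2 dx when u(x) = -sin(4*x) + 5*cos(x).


||u||_{H^1(0,π)}^2 = -32/3 + 67*π/2

u'(x) = -5*sin(x) - 4*cos(4*x).
Expand u² and (u')² and integrate term by term on (0, π), using: for integers n ≥ 1, ∫_0^π sin²(nx) dx = ∫_0^π cos²(nx) dx = π/2; for n ≠ n', ∫_0^π sin(nx)sin(n'x) dx = ∫_0^π cos(nx)cos(n'x) dx = 0; and by product-to-sum, ∫_0^π sin(nx)cos(n'x) dx = ½∫_0^π [sin((n+n')x) + sin((n−n')x)] dx, which is 0 when n+n' is even and 2n/(n²−n'²) when n+n' is odd (it need not vanish on (0, π)).
  u² squared terms: (-1)²·∫sin(4x)² dx = 1·π/2 = π/2;  (5)²·∫cos(x)² dx = 25·π/2 = 25*π/2.
  u² cross terms: 2·(-1)·(5)·∫sin(4x)·cos(x) dx = -10·(8/15) = -16/3.
  So ∫_0^π u² dx = π/2 + 25*π/2 − 16/3 = -16/3 + 13*π.
  (u')² squared terms: (-5)²·∫sin(x)² dx = 25·π/2 = 25*π/2;  (-4)²·∫cos(4x)² dx = 16·π/2 = 8*π.
  (u')² cross terms: 2·(-5)·(-4)·∫sin(x)·cos(4x) dx = 40·(-2/15) = -16/3.
  So ∫_0^π (u')² dx = 25*π/2 + 8*π − 16/3 = -16/3 + 41*π/2.
||u||_{H^1}^2 = (-16/3 + 13*π) + (-16/3 + 41*π/2) = -32/3 + 67*π/2.


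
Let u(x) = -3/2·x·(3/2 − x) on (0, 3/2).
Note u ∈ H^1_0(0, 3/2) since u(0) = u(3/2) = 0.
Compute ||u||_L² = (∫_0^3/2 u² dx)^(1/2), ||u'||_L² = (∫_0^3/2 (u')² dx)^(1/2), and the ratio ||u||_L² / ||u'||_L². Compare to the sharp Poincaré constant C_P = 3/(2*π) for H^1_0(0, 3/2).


||u||_L² / ||u'||_L² = 3*sqrt(10)/20 < C_P = 3/(2*π).

u(x) = -3/2·x·(3/2 − x), so u'(x) = 3*x - 9/4.
u(x) = -3/2·x·(3/2 − x) vanishes at x = 0 and x = 3/2, so u ∈ H^1_0(0, 3/2). Differentiate via the product rule and integrate the resulting polynomials term by term.
  ∫_0^3/2 u² dx = ∫_0^3/2 (9*x^4/4 - 27*x^3/4 + 81*x^2/16) dx. Term by term:
    ∫_0^3/2 9*x^4/4 dx = 2187/640;  ∫_0^3/2 -27*x^3/4 dx = -2187/256;  ∫_0^3/2 81*x^2/16 dx = 729/128.
  Sum: 2187/640 − 2187/256 + 729/128 = 729/1280.
  ∫_0^3/2 (u')² dx = ∫_0^3/2 (9*x^2 - 27*x/2 + 81/16) dx. Term by term:
    ∫_0^3/2 9*x^2 dx = 81/8;  ∫_0^3/2 -27*x/2 dx = -243/16;  ∫_0^3/2 81/16 dx = 243/32.
  Sum: 81/8 − 243/16 + 243/32 = 81/32.
∫_0^3/2 u² dx = 729/1280, so ||u||_L² = 27*sqrt(5)/80.
∫_0^3/2 (u')² dx = 81/32, so ||u'||_L² = 9*sqrt(2)/8.
Ratio ||u||_L² / ||u'||_L² = 3*sqrt(10)/20.
Sharp Poincaré constant on H^1_0(0, 3/2) is C_P = L/π = 3/(2*π), achieved by sin(2*π/3·x).
A polynomial bump cannot attain the sharp Poincaré constant (only the first sine eigenfunction does), so the ratio is strictly less than C_P, consistent with ||u||_L² ≤ C_P ||u'||_L².


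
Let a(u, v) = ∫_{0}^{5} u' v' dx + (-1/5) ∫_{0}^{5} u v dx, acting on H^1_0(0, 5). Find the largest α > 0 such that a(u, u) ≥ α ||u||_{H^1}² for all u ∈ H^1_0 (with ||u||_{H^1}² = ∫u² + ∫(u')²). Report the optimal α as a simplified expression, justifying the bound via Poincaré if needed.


α = (-5 + π^2)/(π^2 + 25)

Coercivity of a(·,·) on H^1_0(0, 5) means a(u, u) ≥ α ||u||_{H^1}² for every u ∈ H^1_0.
The interval has length L = 5, and Poincaré/coercivity depend only on L. Here a(u, u) = ∫(u')² + (-1/5)·∫u².
Here c = -1/5 < 0 with |c| < (π/L)² = π^2/25, so coercivity still holds. The condition a(u,u) ≥ α||u||_{H^1}² reads (1−α)∫(u')² ≥ (α−c)∫u². Any admissible α is ≤ 1 (rapidly oscillating u have ∫u²/∫(u')² → 0), and α = 1 would force 0 ≥ (1−c)∫u², impossible since c < 1; so 1−α > 0. By the sharp Poincaré inequality on H^1_0 of an interval of length L, ∫(u')² ≥ (π/L)²∫u² with equality for the first sine mode sin(π(x−x₀)/L) (x₀ the left endpoint), so the inequality holds for all u iff (1−α)(π/L)² ≥ α − c, i.e. α ≤ ((π/L)² + c)/((π/L)² + 1) = (1 + c(L/π)²)/(1 + (L/π)²). (Direct route, valid since c ≤ 0: Poincaré gives c∫u² ≥ c(L/π)²∫(u')², so a(u,u) ≥ (1 + c(L/π)²)∫(u')², while ||u||_{H^1}² ≤ (1 + (L/π)²)∫(u')²; dividing yields the same α.) With (π/L)² = π^2/25 and c = -1/5, the largest admissible constant is α = ((π/L)² + c)/((π/L)² + 1).
Simplifying, α = (-5 + π^2)/(π^2 + 25).


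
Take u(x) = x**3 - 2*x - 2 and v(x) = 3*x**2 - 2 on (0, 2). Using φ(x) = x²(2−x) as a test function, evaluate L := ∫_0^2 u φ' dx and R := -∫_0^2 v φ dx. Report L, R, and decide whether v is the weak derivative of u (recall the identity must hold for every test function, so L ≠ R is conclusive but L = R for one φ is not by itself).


LHS = -56/15, RHS = -56/15. Yes, v = u' weakly.

u(x) = x**3 - 2*x - 2, classical derivative u'(x) = 3*x**2 - 2.
φ(x) = x²(2−x), so φ'(x) = x*(4 - 3*x).
Note φ(0) = φ(2) = 0, so the boundary term u·φ vanishes.
LHS = ∫_0^2 u(x) φ'(x) dx = ∫_0^2 (-3*x^5 + 4*x^4 + 6*x^3 - 2*x^2 - 8*x) dx. Term by term:
  ∫_0^2 -3*x^5 dx = -32;  ∫_0^2 4*x^4 dx = 128/5;  ∫_0^2 6*x^3 dx = 24;
  ∫_0^2 -2*x^2 dx = -16/3;  ∫_0^2 -8*x dx = -16.
Sum: -32 + 128/5 + 24 − 16/3 − 16 = -56/15.
So LHS = -56/15.
∫_0^2 v(x) φ(x) dx = ∫_0^2 (-3*x^5 + 6*x^4 + 2*x^3 - 4*x^2) dx. Term by term:
  ∫_0^2 -3*x^5 dx = -32;  ∫_0^2 6*x^4 dx = 192/5;  ∫_0^2 2*x^3 dx = 8;
  ∫_0^2 -4*x^2 dx = -32/3.
Sum: -32 + 192/5 + 8 − 32/3 = 56/15.
So RHS = -∫_0^2 v(x) φ(x) dx = -56/15.
LHS = RHS, so the identity holds for this test φ.
Moreover u is smooth here and v(x) = u'(x) = 3*x**2 - 2 pointwise, so the identity holds for every test function. Hence v is the weak derivative of u.


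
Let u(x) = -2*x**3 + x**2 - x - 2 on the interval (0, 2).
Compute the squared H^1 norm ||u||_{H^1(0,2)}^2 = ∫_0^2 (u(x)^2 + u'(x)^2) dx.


||u||_{H^1}^2 = 9294/35

The H^1 norm (squared) on an interval (0, L) is
  ||u||_{H^1}^2 = ∫_0^L u(x)^2 dx + ∫_0^L u'(x)^2 dx.
Compute u'(x) = -6*x**2 + 2*x - 1.
Then u(x)^2 = 4*x**6 - 4*x**5 + 5*x**4 + 6*x**3 - 3*x**2 + 4*x + 4 and u'(x)^2 = 36*x**4 - 24*x**3 + 16*x**2 - 4*x + 1.
Integrate each monomial from 0 to 2 using ∫_0^2 c·x^n dx = c·2^(n+1)/(n+1):
  ∫_0^2 u(x)^2 dx = ∫_0^2 (4*x^6 - 4*x^5 + 5*x^4 + 6*x^3 - 3*x^2 + 4*x + 4) dx. Term by term:
    ∫_0^2 4*x^6 dx = 512/7;  ∫_0^2 -4*x^5 dx = -128/3;  ∫_0^2 5*x^4 dx = 32;
    ∫_0^2 6*x^3 dx = 24;  ∫_0^2 -3*x^2 dx = -8;  ∫_0^2 4*x dx = 8;
    ∫_0^2 4 dx = 8.
  Sum: 512/7 − 128/3 + 32 + 24 − 8 + 8 + 8 = 1984/21.
  ∫_0^2 u'(x)^2 dx = ∫_0^2 (36*x^4 - 24*x^3 + 16*x^2 - 4*x + 1) dx. Term by term:
    ∫_0^2 36*x^4 dx = 1152/5;  ∫_0^2 -24*x^3 dx = -96;  ∫_0^2 16*x^2 dx = 128/3;
    ∫_0^2 -4*x dx = -8;  ∫_0^2 1 dx = 2.
  Sum: 1152/5 − 96 + 128/3 − 8 + 2 = 2566/15.
Adding: ||u||_{H^1}^2 = 1984/21 + 2566/15 = 9294/35.


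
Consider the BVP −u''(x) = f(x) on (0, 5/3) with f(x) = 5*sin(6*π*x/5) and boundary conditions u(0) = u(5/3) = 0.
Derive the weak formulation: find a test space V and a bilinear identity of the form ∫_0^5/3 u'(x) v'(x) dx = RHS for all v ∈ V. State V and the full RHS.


V = H^1_0(0, 5/3) (so v(0) = v(5/3) = 0); weak form: ∫_0^5/3 u'v' dx = ∫_0^5/3 (5*sin(6*π*x/5)) v dx for all v ∈ V.

Multiply both sides by a test function v and integrate from 0 to 5/3:
  ∫_0^5/3 −u''(x) v(x) dx = ∫_0^5/3 f(x) v(x) dx.
Integrate the LHS by parts once:
  ∫_0^5/3 −u'' v dx = −[u'(x) v(x)]_0^5/3 + ∫_0^5/3 u'(x) v'(x) dx.
Thus ∫_0^5/3 u'(x) v'(x) dx = ∫_0^5/3 f(x) v(x) dx + [u'(x) v(x)]_0^5/3.
Choose V so that boundary terms are either known or forced to vanish.
u is Dirichlet: u(0) = u(5/3) = 0. Let V = H^1_0(0, 5/3); then v(0) = v(5/3) = 0, and [u' v]_0^5/3 = 0.
Weak formulation: find u (satisfying any essential BC) such that ∫_0^5/3 u'(x) v'(x) dx = ∫_0^5/3 f v dx for all v ∈ V.
Substituting f(x) = 5*sin(6*π*x/5), the right-hand side is ∫_0^5/3 (5*sin(6*π*x/5)) v dx.


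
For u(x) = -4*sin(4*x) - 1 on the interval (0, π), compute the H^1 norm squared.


||u||_{H^1(0,π)}^2 = 137*π

u'(x) = -16*cos(4*x).
Expand u² and (u')² and integrate term by term on (0, π), using: for integers n ≥ 1, ∫_0^π sin²(nx) dx = ∫_0^π cos²(nx) dx = π/2; for n ≠ n', ∫_0^π sin(nx)sin(n'x) dx = ∫_0^π cos(nx)cos(n'x) dx = 0; and by product-to-sum, ∫_0^π sin(nx)cos(n'x) dx = ½∫_0^π [sin((n+n')x) + sin((n−n')x)] dx, which is 0 when n+n' is even and 2n/(n²−n'²) when n+n' is odd (it need not vanish on (0, π)). For the constant mode: ∫_0^π 1 dx = π, ∫_0^π cos(nx) dx = 0, ∫_0^π sin(nx) dx = (1−(−1)^n)/n.
  u² squared terms: (-1)²·∫1 dx = 1·π = π;  (-4)²·∫sin(4x)² dx = 16·π/2 = 8*π.
  u² cross terms: 2·(-1)·(-4)·∫1·sin(4x) dx = 8·(0) = 0.
  So ∫_0^π u² dx = π + 8*π + 0 = 9*π.
  (u')² squared terms: (-16)²·∫cos(4x)² dx = 256·π/2 = 128*π.
  So ∫_0^π (u')² dx = 128*π.
||u||_{H^1}^2 = (9*π) + (128*π) = 137*π.


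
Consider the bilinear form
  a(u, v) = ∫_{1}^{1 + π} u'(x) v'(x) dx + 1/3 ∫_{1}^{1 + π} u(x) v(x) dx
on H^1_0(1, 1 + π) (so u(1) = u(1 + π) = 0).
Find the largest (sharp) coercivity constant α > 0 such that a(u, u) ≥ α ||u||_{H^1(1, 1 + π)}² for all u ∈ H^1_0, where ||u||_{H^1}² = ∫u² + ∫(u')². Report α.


α = 2/3

Coercivity of a(·,·) on H^1_0(1, 1 + π) means a(u, u) ≥ α ||u||_{H^1}² for every u ∈ H^1_0.
The interval has length L = π, and Poincaré/coercivity depend only on L. Here a(u, u) = ∫(u')² + (1/3)·∫u².
Here 0 < c = 1/3 < 1. The condition a(u,u) ≥ α||u||_{H^1}² reads (1−α)∫(u')² ≥ (α−c)∫u². Any admissible α is ≤ 1 (rapidly oscillating u have ∫u²/∫(u')² → 0), and α = 1 would force 0 ≥ (1−c)∫u², impossible since c < 1; so 1−α > 0. By the sharp Poincaré inequality on H^1_0 of an interval of length L, ∫(u')² ≥ (π/L)²∫u² with equality for the first sine mode sin(π(x−x₀)/L) (x₀ the left endpoint), so the inequality holds for all u iff (1−α)(π/L)² ≥ α − c, i.e. α ≤ ((π/L)² + c)/((π/L)² + 1) = (1 + c(L/π)²)/(1 + (L/π)²). With (π/L)² = 1 and c = 1/3, the largest admissible constant is α = ((π/L)² + c)/((π/L)² + 1).
Simplifying, α = 2/3.


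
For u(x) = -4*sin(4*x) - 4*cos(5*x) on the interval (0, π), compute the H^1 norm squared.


||u||_{H^1(0,π)}^2 = -6656/9 + 344*π

u'(x) = 20*sin(5*x) - 16*cos(4*x).
Expand u² and (u')² and integrate term by term on (0, π), using: for integers n ≥ 1, ∫_0^π sin²(nx) dx = ∫_0^π cos²(nx) dx = π/2; for n ≠ n', ∫_0^π sin(nx)sin(n'x) dx = ∫_0^π cos(nx)cos(n'x) dx = 0; and by product-to-sum, ∫_0^π sin(nx)cos(n'x) dx = ½∫_0^π [sin((n+n')x) + sin((n−n')x)] dx, which is 0 when n+n' is even and 2n/(n²−n'²) when n+n' is odd (it need not vanish on (0, π)).
  u² squared terms: (-4)²·∫cos(5x)² dx = 16·π/2 = 8*π;  (-4)²·∫sin(4x)² dx = 16·π/2 = 8*π.
  u² cross terms: 2·(-4)·(-4)·∫cos(5x)·sin(4x) dx = 32·(-8/9) = -256/9.
  So ∫_0^π u² dx = 8*π + 8*π − 256/9 = -256/9 + 16*π.
  (u')² squared terms: (-16)²·∫cos(4x)² dx = 256·π/2 = 128*π;  (20)²·∫sin(5x)² dx = 400·π/2 = 200*π.
  (u')² cross terms: 2·(-16)·(20)·∫cos(4x)·sin(5x) dx = -640·(10/9) = -6400/9.
  So ∫_0^π (u')² dx = 128*π + 200*π − 6400/9 = -6400/9 + 328*π.
||u||_{H^1}^2 = (-256/9 + 16*π) + (-6400/9 + 328*π) = -6656/9 + 344*π.


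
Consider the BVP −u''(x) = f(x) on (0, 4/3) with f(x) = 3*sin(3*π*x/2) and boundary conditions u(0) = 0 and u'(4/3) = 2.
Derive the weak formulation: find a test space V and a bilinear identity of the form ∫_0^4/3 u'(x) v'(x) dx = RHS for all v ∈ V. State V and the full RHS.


V = {v ∈ H^1(0, 4/3) : v(0) = 0} (test functions vanish at x = 0 where u is specified); weak form: ∫_0^4/3 u'v' dx = ∫_0^4/3 (3*sin(3*π*x/2)) v dx + 2·v(4/3) for all v ∈ V.

Multiply both sides by a test function v and integrate from 0 to 4/3:
  ∫_0^4/3 −u''(x) v(x) dx = ∫_0^4/3 f(x) v(x) dx.
Integrate the LHS by parts once:
  ∫_0^4/3 −u'' v dx = −[u'(x) v(x)]_0^4/3 + ∫_0^4/3 u'(x) v'(x) dx.
Thus ∫_0^4/3 u'(x) v'(x) dx = ∫_0^4/3 f(x) v(x) dx + [u'(x) v(x)]_0^4/3.
Choose V so that boundary terms are either known or forced to vanish.
Mixed BC: u(0) = 0 (Dirichlet) and u'(4/3) = 2 (Neumann). Define V = {v ∈ H^1(0, 4/3) : v(0) = 0}. Then [u' v]_0^4/3 = u'(4/3)·v(4/3) − u'(0)·0 = 2·v(4/3).
Weak formulation: find u (satisfying any essential BC) such that ∫_0^4/3 u'(x) v'(x) dx = ∫_0^4/3 f v dx + 2·v(4/3) for all v ∈ V (Dirichlet at 0 absorbed into V; Neumann datum at x = 4/3 contributes the boundary term).
Substituting f(x) = 3*sin(3*π*x/2), the right-hand side is ∫_0^4/3 (3*sin(3*π*x/2)) v dx + 2·v(4/3).


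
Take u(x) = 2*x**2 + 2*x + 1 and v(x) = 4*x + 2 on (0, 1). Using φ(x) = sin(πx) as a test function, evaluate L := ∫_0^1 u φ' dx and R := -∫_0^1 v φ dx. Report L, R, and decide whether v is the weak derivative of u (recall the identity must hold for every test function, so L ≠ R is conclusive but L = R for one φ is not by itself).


LHS = -8/π, RHS = -8/π. Yes, v = u' weakly.

u(x) = 2*x**2 + 2*x + 1, classical derivative u'(x) = 4*x + 2.
φ(x) = sin(πx), so φ'(x) = π*cos(π*x).
Note φ(0) = φ(1) = 0, so the boundary term u·φ vanishes.
LHS = ∫_0^1 u(x) φ'(x) dx = ∫_0^1 (2*π*x^2*cos(π*x) + 2*π*x*cos(π*x) + π*cos(π*x)) dx. Term by term:
  ∫_0^1 π*cos(π*x) dx = 0;  ∫_0^1 2*π*x*cos(π*x) dx = -4/π;  ∫_0^1 2*π*x^2*cos(π*x) dx = -4/π.
Sum: 0 − 4/π − 4/π = -8/π.
So LHS = -8/π.
∫_0^1 v(x) φ(x) dx = ∫_0^1 (4*x*sin(π*x) + 2*sin(π*x)) dx. Term by term:
  ∫_0^1 2*sin(π*x) dx = 4/π;  ∫_0^1 4*x*sin(π*x) dx = 4/π.
Sum: 4/π + 4/π = 8/π.
So RHS = -∫_0^1 v(x) φ(x) dx = -8/π.
LHS = RHS, so the identity holds for this test φ.
Moreover u is smooth here and v(x) = u'(x) = 4*x + 2 pointwise, so the identity holds for every test function. Hence v is the weak derivative of u.


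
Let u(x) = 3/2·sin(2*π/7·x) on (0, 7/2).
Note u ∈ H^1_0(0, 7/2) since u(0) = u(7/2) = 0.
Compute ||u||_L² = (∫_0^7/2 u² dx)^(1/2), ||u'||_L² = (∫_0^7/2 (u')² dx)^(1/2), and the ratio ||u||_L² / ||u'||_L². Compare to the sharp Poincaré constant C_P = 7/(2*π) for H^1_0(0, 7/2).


||u||_L² / ||u'||_L² = 7/(2*π) = C_P.

u(x) = 3/2·sin(2*π/7·x), so u'(x) = 3*π*cos(2*π*x/7)/7.
Writing u(x) = A·sin(kπx/L) with A = 3/2 and k = 1, use ∫_0^L sin²(kπx/L) dx = L/2 and ∫_0^L cos²(kπx/L) dx = L/2.
u² = 9/4·sin²(2*π/7·x) and (u')² = 9*π^2/49·cos²(2*π/7·x), and each of sin², cos² integrates to L/2 = 7/4 over (0, 7/2).
∫_0^7/2 u² dx = 63/16, so ||u||_L² = 3*sqrt(7)/4.
∫_0^7/2 (u')² dx = 9*π^2/28, so ||u'||_L² = 3*sqrt(7)*π/14.
Ratio ||u||_L² / ||u'||_L² = 7/(2*π).
Sharp Poincaré constant on H^1_0(0, 7/2) is C_P = L/π = 7/(2*π), achieved by sin(2*π/7·x).
This is the k = 1 eigenfunction (up to amplitude), so the ratio equals the sharp Poincaré constant exactly.


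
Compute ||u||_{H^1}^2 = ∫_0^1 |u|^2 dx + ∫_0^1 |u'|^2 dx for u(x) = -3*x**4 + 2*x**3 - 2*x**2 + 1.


||u||_{H^1}^2 = 715/42

The H^1 norm (squared) on an interval (0, L) is
  ||u||_{H^1}^2 = ∫_0^L u(x)^2 dx + ∫_0^L u'(x)^2 dx.
Compute u'(x) = -12*x**3 + 6*x**2 - 4*x.
Then u(x)^2 = 9*x**8 - 12*x**7 + 16*x**6 - 8*x**5 - 2*x**4 + 4*x**3 - 4*x**2 + 1 and u'(x)^2 = 144*x**6 - 144*x**5 + 132*x**4 - 48*x**3 + 16*x**2.
Integrate each monomial from 0 to 1 using ∫_0^1 c·x^n dx = c·1^(n+1)/(n+1):
  ∫_0^1 u(x)^2 dx = ∫_0^1 (9*x^8 - 12*x^7 + 16*x^6 - 8*x^5 - 2*x^4 + 4*x^3 - 4*x^2 + 1) dx. Term by term:
    ∫_0^1 9*x^8 dx = 1;  ∫_0^1 -12*x^7 dx = -3/2;  ∫_0^1 16*x^6 dx = 16/7;
    ∫_0^1 -8*x^5 dx = -4/3;  ∫_0^1 -2*x^4 dx = -2/5;  ∫_0^1 4*x^3 dx = 1;
    ∫_0^1 -4*x^2 dx = -4/3;  ∫_0^1 1 dx = 1.
  Sum: 1 − 3/2 + 16/7 − 4/3 − 2/5 + 1 − 4/3 + 1 = 151/210.
  ∫_0^1 u'(x)^2 dx = ∫_0^1 (144*x^6 - 144*x^5 + 132*x^4 - 48*x^3 + 16*x^2) dx. Term by term:
    ∫_0^1 144*x^6 dx = 144/7;  ∫_0^1 -144*x^5 dx = -24;  ∫_0^1 132*x^4 dx = 132/5;
    ∫_0^1 -48*x^3 dx = -12;  ∫_0^1 16*x^2 dx = 16/3.
  Sum: 144/7 − 24 + 132/5 − 12 + 16/3 = 1712/105.
Adding: ||u||_{H^1}^2 = 151/210 + 1712/105 = 715/42.


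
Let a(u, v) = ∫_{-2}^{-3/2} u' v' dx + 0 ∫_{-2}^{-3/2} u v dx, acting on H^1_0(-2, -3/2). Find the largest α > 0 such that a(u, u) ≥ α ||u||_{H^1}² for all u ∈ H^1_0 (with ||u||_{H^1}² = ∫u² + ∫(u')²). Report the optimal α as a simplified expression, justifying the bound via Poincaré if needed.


α = 4*π^2/(1 + 4*π^2)

Coercivity of a(·,·) on H^1_0(-2, -3/2) means a(u, u) ≥ α ||u||_{H^1}² for every u ∈ H^1_0.
The interval has length L = 1/2, and Poincaré/coercivity depend only on L. Here a(u, u) = ∫(u')² + (0)·∫u².
Here c = 0, so a(u,u) = ∫(u')² alone. The condition a(u,u) ≥ α||u||_{H^1}² reads (1−α)∫(u')² ≥ (α−c)∫u². Any admissible α is ≤ 1 (rapidly oscillating u have ∫u²/∫(u')² → 0), and α = 1 would force 0 ≥ (1−c)∫u², impossible since c < 1; so 1−α > 0. By the sharp Poincaré inequality on H^1_0 of an interval of length L, ∫(u')² ≥ (π/L)²∫u² with equality for the first sine mode sin(π(x−x₀)/L) (x₀ the left endpoint), so the inequality holds for all u iff (1−α)(π/L)² ≥ α − c, i.e. α ≤ ((π/L)² + c)/((π/L)² + 1) = (1 + c(L/π)²)/(1 + (L/π)²). (Direct route, valid since c ≤ 0: Poincaré gives c∫u² ≥ c(L/π)²∫(u')², so a(u,u) ≥ (1 + c(L/π)²)∫(u')², while ||u||_{H^1}² ≤ (1 + (L/π)²)∫(u')²; dividing yields the same α.) With (π/L)² = 4*π^2 and c = 0, the largest admissible constant is α = ((π/L)² + c)/((π/L)² + 1).
Simplifying, α = 4*π^2/(1 + 4*π^2).


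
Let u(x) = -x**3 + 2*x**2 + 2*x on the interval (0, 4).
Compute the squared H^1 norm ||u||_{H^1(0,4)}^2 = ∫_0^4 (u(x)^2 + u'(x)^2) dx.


||u||_{H^1}^2 = 26032/35

The H^1 norm (squared) on an interval (0, L) is
  ||u||_{H^1}^2 = ∫_0^L u(x)^2 dx + ∫_0^L u'(x)^2 dx.
Compute u'(x) = -3*x**2 + 4*x + 2.
Then u(x)^2 = x**6 - 4*x**5 + 8*x**3 + 4*x**2 and u'(x)^2 = 9*x**4 - 24*x**3 + 4*x**2 + 16*x + 4.
Integrate each monomial from 0 to 4 using ∫_0^4 c·x^n dx = c·4^(n+1)/(n+1):
  ∫_0^4 u(x)^2 dx = ∫_0^4 (x^6 - 4*x^5 + 8*x^3 + 4*x^2) dx. Term by term:
    ∫_0^4 x^6 dx = 16384/7;  ∫_0^4 -4*x^5 dx = -8192/3;  ∫_0^4 8*x^3 dx = 512;
    ∫_0^4 4*x^2 dx = 256/3.
  Sum: 16384/7 − 8192/3 + 512 + 256/3 = 4352/21.
  ∫_0^4 u'(x)^2 dx = ∫_0^4 (9*x^4 - 24*x^3 + 4*x^2 + 16*x + 4) dx. Term by term:
    ∫_0^4 9*x^4 dx = 9216/5;  ∫_0^4 -24*x^3 dx = -1536;  ∫_0^4 4*x^2 dx = 256/3;
    ∫_0^4 16*x dx = 128;  ∫_0^4 4 dx = 16.
  Sum: 9216/5 − 1536 + 256/3 + 128 + 16 = 8048/15.
Adding: ||u||_{H^1}^2 = 4352/21 + 8048/15 = 26032/35.


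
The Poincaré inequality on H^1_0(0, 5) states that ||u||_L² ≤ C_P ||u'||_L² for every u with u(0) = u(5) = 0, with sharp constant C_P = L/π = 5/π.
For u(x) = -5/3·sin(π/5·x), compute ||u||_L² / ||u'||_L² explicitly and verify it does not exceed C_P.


||u||_L² / ||u'||_L² = 5/π = C_P.

u(x) = -5/3·sin(π/5·x), so u'(x) = -π*cos(π*x/5)/3.
Writing u(x) = A·sin(kπx/L) with A = -5/3 and k = 1, use ∫_0^L sin²(kπx/L) dx = L/2 and ∫_0^L cos²(kπx/L) dx = L/2.
u² = 25/9·sin²(π/5·x) and (u')² = π^2/9·cos²(π/5·x), and each of sin², cos² integrates to L/2 = 5/2 over (0, 5).
∫_0^5 u² dx = 125/18, so ||u||_L² = 5*sqrt(10)/6.
∫_0^5 (u')² dx = 5*π^2/18, so ||u'||_L² = sqrt(10)*π/6.
Ratio ||u||_L² / ||u'||_L² = 5/π.
Sharp Poincaré constant on H^1_0(0, 5) is C_P = L/π = 5/π, achieved by sin(π/5·x).
This is the k = 1 eigenfunction (up to amplitude), so the ratio equals the sharp Poincaré constant exactly.


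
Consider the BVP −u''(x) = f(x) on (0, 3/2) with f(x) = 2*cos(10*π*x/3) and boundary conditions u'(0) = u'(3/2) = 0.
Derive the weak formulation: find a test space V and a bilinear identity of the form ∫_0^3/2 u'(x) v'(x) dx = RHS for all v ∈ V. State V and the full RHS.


V = H^1(0, 3/2) (no boundary constraint on v; u is determined up to an additive constant); weak form: ∫_0^3/2 u'v' dx = ∫_0^3/2 (2*cos(10*π*x/3)) v dx for all v ∈ V.

Multiply both sides by a test function v and integrate from 0 to 3/2:
  ∫_0^3/2 −u''(x) v(x) dx = ∫_0^3/2 f(x) v(x) dx.
Integrate the LHS by parts once:
  ∫_0^3/2 −u'' v dx = −[u'(x) v(x)]_0^3/2 + ∫_0^3/2 u'(x) v'(x) dx.
Thus ∫_0^3/2 u'(x) v'(x) dx = ∫_0^3/2 f(x) v(x) dx + [u'(x) v(x)]_0^3/2.
Choose V so that boundary terms are either known or forced to vanish.
u has homogeneous Neumann: u'(0) = u'(3/2) = 0. So [u' v]_0^3/2 = 0·v(3/2) − 0·v(0) = 0 for any v; take V = H^1(0, 3/2).
Weak formulation: find u (satisfying any essential BC) such that ∫_0^3/2 u'(x) v'(x) dx = ∫_0^3/2 f v dx for all v ∈ V (homogeneous Neumann, so boundary terms vanish).
Substituting f(x) = 2*cos(10*π*x/3), the right-hand side is ∫_0^3/2 (2*cos(10*π*x/3)) v dx.
Compatibility check (pure Neumann): taking v ≡ 1 ∈ V gives 0 = ∫_0^3/2 f dx + (0) − (0), i.e. ∫_0^3/2 f dx must equal u'(0) − u'(3/2) = 0. Indeed ∫_0^3/2 (2*cos(10*π*x/3)) dx = 0, so the data are compatible. The solution is then unique only up to an additive constant (fix it e.g. by requiring ∫_0^3/2 u dx = 0).


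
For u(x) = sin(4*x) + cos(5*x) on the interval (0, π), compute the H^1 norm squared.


||u||_{H^1(0,π)}^2 = -416/9 + 43*π/2

u'(x) = -5*sin(5*x) + 4*cos(4*x).
Expand u² and (u')² and integrate term by term on (0, π), using: for integers n ≥ 1, ∫_0^π sin²(nx) dx = ∫_0^π cos²(nx) dx = π/2; for n ≠ n', ∫_0^π sin(nx)sin(n'x) dx = ∫_0^π cos(nx)cos(n'x) dx = 0; and by product-to-sum, ∫_0^π sin(nx)cos(n'x) dx = ½∫_0^π [sin((n+n')x) + sin((n−n')x)] dx, which is 0 when n+n' is even and 2n/(n²−n'²) when n+n' is odd (it need not vanish on (0, π)).
  u² squared terms: (1)²·∫cos(5x)² dx = 1·π/2 = π/2;  (1)²·∫sin(4x)² dx = 1·π/2 = π/2.
  u² cross terms: 2·(1)·(1)·∫cos(5x)·sin(4x) dx = 2·(-8/9) = -16/9.
  So ∫_0^π u² dx = π/2 + π/2 − 16/9 = -16/9 + π.
  (u')² squared terms: (-5)²·∫sin(5x)² dx = 25·π/2 = 25*π/2;  (4)²·∫cos(4x)² dx = 16·π/2 = 8*π.
  (u')² cross terms: 2·(-5)·(4)·∫sin(5x)·cos(4x) dx = -40·(10/9) = -400/9.
  So ∫_0^π (u')² dx = 25*π/2 + 8*π − 400/9 = -400/9 + 41*π/2.
||u||_{H^1}^2 = (-16/9 + π) + (-400/9 + 41*π/2) = -416/9 + 43*π/2.


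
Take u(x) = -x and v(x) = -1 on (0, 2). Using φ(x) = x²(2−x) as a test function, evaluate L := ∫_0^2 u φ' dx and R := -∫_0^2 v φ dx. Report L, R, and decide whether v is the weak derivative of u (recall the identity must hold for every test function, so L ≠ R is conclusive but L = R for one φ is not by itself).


LHS = 4/3, RHS = 4/3. Yes, v = u' weakly.

u(x) = -x, classical derivative u'(x) = -1.
φ(x) = x²(2−x), so φ'(x) = x*(4 - 3*x).
Note φ(0) = φ(2) = 0, so the boundary term u·φ vanishes.
LHS = ∫_0^2 u(x) φ'(x) dx = ∫_0^2 (3*x^3 - 4*x^2) dx. Term by term:
  ∫_0^2 3*x^3 dx = 12;  ∫_0^2 -4*x^2 dx = -32/3.
Sum: 12 − 32/3 = 4/3.
So LHS = 4/3.
∫_0^2 v(x) φ(x) dx = ∫_0^2 (x^3 - 2*x^2) dx. Term by term:
  ∫_0^2 x^3 dx = 4;  ∫_0^2 -2*x^2 dx = -16/3.
Sum: 4 − 16/3 = -4/3.
So RHS = -∫_0^2 v(x) φ(x) dx = 4/3.
LHS = RHS, so the identity holds for this test φ.
Moreover u is smooth here and v(x) = u'(x) = -1 pointwise, so the identity holds for every test function. Hence v is the weak derivative of u.


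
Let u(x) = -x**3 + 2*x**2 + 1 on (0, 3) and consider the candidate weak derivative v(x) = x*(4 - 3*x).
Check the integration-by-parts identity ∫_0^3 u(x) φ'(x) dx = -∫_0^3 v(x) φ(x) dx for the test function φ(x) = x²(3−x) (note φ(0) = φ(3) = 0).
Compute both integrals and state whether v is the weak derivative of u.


LHS = 243/10, RHS = 243/10. Yes, v = u' weakly.

u(x) = -x**3 + 2*x**2 + 1, classical derivative u'(x) = -3*x**2 + 4*x.
φ(x) = x²(3−x), so φ'(x) = 3*x*(2 - x).
Note φ(0) = φ(3) = 0, so the boundary term u·φ vanishes.
LHS = ∫_0^3 u(x) φ'(x) dx = ∫_0^3 (3*x^5 - 12*x^4 + 12*x^3 - 3*x^2 + 6*x) dx. Term by term:
  ∫_0^3 3*x^5 dx = 729/2;  ∫_0^3 -12*x^4 dx = -2916/5;  ∫_0^3 12*x^3 dx = 243;
  ∫_0^3 -3*x^2 dx = -27;  ∫_0^3 6*x dx = 27.
Sum: 729/2 − 2916/5 + 243 − 27 + 27 = 243/10.
So LHS = 243/10.
∫_0^3 v(x) φ(x) dx = ∫_0^3 (3*x^5 - 13*x^4 + 12*x^3) dx. Term by term:
  ∫_0^3 3*x^5 dx = 729/2;  ∫_0^3 -13*x^4 dx = -3159/5;  ∫_0^3 12*x^3 dx = 243.
Sum: 729/2 − 3159/5 + 243 = -243/10.
So RHS = -∫_0^3 v(x) φ(x) dx = 243/10.
LHS = RHS, so the identity holds for this test φ.
Moreover u is smooth here and v(x) = u'(x) = -3*x**2 + 4*x pointwise, so the identity holds for every test function. Hence v is the weak derivative of u.


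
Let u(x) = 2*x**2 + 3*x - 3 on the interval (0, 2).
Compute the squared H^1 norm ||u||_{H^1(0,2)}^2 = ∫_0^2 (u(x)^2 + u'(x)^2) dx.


||u||_{H^1}^2 = 2344/15

The H^1 norm (squared) on an interval (0, L) is
  ||u||_{H^1}^2 = ∫_0^L u(x)^2 dx + ∫_0^L u'(x)^2 dx.
Compute u'(x) = 4*x + 3.
Then u(x)^2 = 4*x**4 + 12*x**3 - 3*x**2 - 18*x + 9 and u'(x)^2 = 16*x**2 + 24*x + 9.
Integrate each monomial from 0 to 2 using ∫_0^2 c·x^n dx = c·2^(n+1)/(n+1):
  ∫_0^2 u(x)^2 dx = ∫_0^2 (4*x^4 + 12*x^3 - 3*x^2 - 18*x + 9) dx. Term by term:
    ∫_0^2 4*x^4 dx = 128/5;  ∫_0^2 12*x^3 dx = 48;  ∫_0^2 -3*x^2 dx = -8;
    ∫_0^2 -18*x dx = -36;  ∫_0^2 9 dx = 18.
  Sum: 128/5 + 48 − 8 − 36 + 18 = 238/5.
  ∫_0^2 u'(x)^2 dx = ∫_0^2 (16*x^2 + 24*x + 9) dx. Term by term:
    ∫_0^2 16*x^2 dx = 128/3;  ∫_0^2 24*x dx = 48;  ∫_0^2 9 dx = 18.
  Sum: 128/3 + 48 + 18 = 326/3.
Adding: ||u||_{H^1}^2 = 238/5 + 326/3 = 2344/15.


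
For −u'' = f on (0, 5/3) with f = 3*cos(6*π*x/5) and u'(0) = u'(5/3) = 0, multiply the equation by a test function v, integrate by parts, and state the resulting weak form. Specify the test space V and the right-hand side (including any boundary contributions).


V = H^1(0, 5/3) (no boundary constraint on v; u is determined up to an additive constant); weak form: ∫_0^5/3 u'v' dx = ∫_0^5/3 (3*cos(6*π*x/5)) v dx for all v ∈ V.

Multiply both sides by a test function v and integrate from 0 to 5/3:
  ∫_0^5/3 −u''(x) v(x) dx = ∫_0^5/3 f(x) v(x) dx.
Integrate the LHS by parts once:
  ∫_0^5/3 −u'' v dx = −[u'(x) v(x)]_0^5/3 + ∫_0^5/3 u'(x) v'(x) dx.
Thus ∫_0^5/3 u'(x) v'(x) dx = ∫_0^5/3 f(x) v(x) dx + [u'(x) v(x)]_0^5/3.
Choose V so that boundary terms are either known or forced to vanish.
u has homogeneous Neumann: u'(0) = u'(5/3) = 0. So [u' v]_0^5/3 = 0·v(5/3) − 0·v(0) = 0 for any v; take V = H^1(0, 5/3).
Weak formulation: find u (satisfying any essential BC) such that ∫_0^5/3 u'(x) v'(x) dx = ∫_0^5/3 f v dx for all v ∈ V (homogeneous Neumann, so boundary terms vanish).
Substituting f(x) = 3*cos(6*π*x/5), the right-hand side is ∫_0^5/3 (3*cos(6*π*x/5)) v dx.
Compatibility check (pure Neumann): taking v ≡ 1 ∈ V gives 0 = ∫_0^5/3 f dx + (0) − (0), i.e. ∫_0^5/3 f dx must equal u'(0) − u'(5/3) = 0. Indeed ∫_0^5/3 (3*cos(6*π*x/5)) dx = 0, so the data are compatible. The solution is then unique only up to an additive constant (fix it e.g. by requiring ∫_0^5/3 u dx = 0).
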